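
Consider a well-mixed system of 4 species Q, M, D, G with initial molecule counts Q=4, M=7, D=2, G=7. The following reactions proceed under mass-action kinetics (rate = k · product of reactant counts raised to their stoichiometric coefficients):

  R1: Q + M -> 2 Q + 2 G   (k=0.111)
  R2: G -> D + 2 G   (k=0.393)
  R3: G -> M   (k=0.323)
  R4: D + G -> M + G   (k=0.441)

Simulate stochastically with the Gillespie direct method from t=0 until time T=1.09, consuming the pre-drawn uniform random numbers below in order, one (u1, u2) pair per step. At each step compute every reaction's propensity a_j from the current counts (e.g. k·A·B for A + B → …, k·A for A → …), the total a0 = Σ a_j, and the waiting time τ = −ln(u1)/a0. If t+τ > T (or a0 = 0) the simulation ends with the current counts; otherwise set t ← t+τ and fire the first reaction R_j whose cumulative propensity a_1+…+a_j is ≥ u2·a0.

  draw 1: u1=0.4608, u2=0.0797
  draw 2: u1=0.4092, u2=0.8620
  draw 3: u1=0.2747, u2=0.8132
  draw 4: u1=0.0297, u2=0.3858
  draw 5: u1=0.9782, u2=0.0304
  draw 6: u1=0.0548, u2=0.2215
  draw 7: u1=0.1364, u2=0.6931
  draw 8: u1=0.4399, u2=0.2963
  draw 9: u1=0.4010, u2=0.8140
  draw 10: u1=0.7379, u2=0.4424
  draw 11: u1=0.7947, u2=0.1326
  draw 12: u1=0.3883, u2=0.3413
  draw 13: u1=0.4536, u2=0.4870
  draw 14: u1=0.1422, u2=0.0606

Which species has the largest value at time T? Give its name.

t=0.000: Q=4 M=7 D=2 G=7
Draw 1: a1=3.108, a2=2.751, a3=2.261, a4=6.174, a0=14.294; τ=−ln(0.4608)/14.294=0.054 → t=0.054; u2·a0=0.0797·14.294=1.139 ≤ a1=3.108 → R1 fires; Q=5 M=6 D=2 G=9
Draw 2: a1=3.330, a2=3.537, a3=2.907, a4=7.938, a0=17.712; τ=−ln(0.4092)/17.712=0.050 → t=0.105; u2·a0=0.8620·17.712=15.268; a1+…+a3=9.774 < 15.268 ≤ a1+…+a4=17.712 → R4 fires; Q=5 M=7 D=1 G=9
Draw 3: a1=3.885, a2=3.537, a3=2.907, a4=3.969, a0=14.298; τ=−ln(0.2747)/14.298=0.090 → t=0.195; u2·a0=0.8132·14.298=11.627; a1+…+a3=10.329 < 11.627 ≤ a1+…+a4=14.298 → R4 fires; Q=5 M=8 D=0 G=9
Draw 4: a1=4.440, a2=3.537, a3=2.907, a4=0.000, a0=10.884; τ=−ln(0.0297)/10.884=0.323 → t=0.518; u2·a0=0.3858·10.884=4.199 ≤ a1=4.440 → R1 fires; Q=6 M=7 D=0 G=11
Draw 5: a1=4.662, a2=4.323, a3=3.553, a4=0.000, a0=12.538; τ=−ln(0.9782)/12.538=0.002 → t=0.520; u2·a0=0.0304·12.538=0.381 ≤ a1=4.662 → R1 fires; Q=7 M=6 D=0 G=13
Draw 6: a1=4.662, a2=5.109, a3=4.199, a4=0.000, a0=13.970; τ=−ln(0.0548)/13.970=0.208 → t=0.728; u2·a0=0.2215·13.970=3.094 ≤ a1=4.662 → R1 fires; Q=8 M=5 D=0 G=15
Draw 7: a1=4.440, a2=5.895, a3=4.845, a4=0.000, a0=15.180; τ=−ln(0.1364)/15.180=0.131 → t=0.859; u2·a0=0.6931·15.180=10.521; a1+a2=10.335 < 10.521 ≤ a1+…+a3=15.180 → R3 fires; Q=8 M=6 D=0 G=14
Draw 8: a1=5.328, a2=5.502, a3=4.522, a4=0.000, a0=15.352; τ=−ln(0.4399)/15.352=0.053 → t=0.912; u2·a0=0.2963·15.352=4.549 ≤ a1=5.328 → R1 fires; Q=9 M=5 D=0 G=16
Draw 9: a1=4.995, a2=6.288, a3=5.168, a4=0.000, a0=16.451; τ=−ln(0.4010)/16.451=0.056 → t=0.968; u2·a0=0.8140·16.451=13.391; a1+a2=11.283 < 13.391 ≤ a1+…+a3=16.451 → R3 fires; Q=9 M=6 D=0 G=15
Draw 10: a1=5.994, a2=5.895, a3=4.845, a4=0.000, a0=16.734; τ=−ln(0.7379)/16.734=0.018 → t=0.986; u2·a0=0.4424·16.734=7.403; a1=5.994 < 7.403 ≤ a1+a2=11.889 → R2 fires; Q=9 M=6 D=1 G=16
Draw 11: a1=5.994, a2=6.288, a3=5.168, a4=7.056, a0=24.506; τ=−ln(0.7947)/24.506=0.009 → t=0.996; u2·a0=0.1326·24.506=3.249 ≤ a1=5.994 → R1 fires; Q=10 M=5 D=1 G=18
Draw 12: a1=5.550, a2=7.074, a3=5.814, a4=7.938, a0=26.376; τ=−ln(0.3883)/26.376=0.036 → t=1.031; u2·a0=0.3413·26.376=9.002; a1=5.550 < 9.002 ≤ a1+a2=12.624 → R2 fires; Q=10 M=5 D=2 G=19
Draw 13: a1=5.550, a2=7.467, a3=6.137, a4=16.758, a0=35.912; τ=−ln(0.4536)/35.912=0.022 → t=1.053; u2·a0=0.4870·35.912=17.489; a1+a2=13.017 < 17.489 ≤ a1+…+a3=19.154 → R3 fires; Q=10 M=6 D=2 G=18
Draw 14: a1=6.660, a2=7.074, a3=5.814, a4=15.876, a0=35.424; τ=−ln(0.1422)/35.424=0.055 → t=1.109 > T=1.09: stop.
At T=1.09: Q=10 M=6 D=2 G=18; the largest is G.

Dominant species at T: G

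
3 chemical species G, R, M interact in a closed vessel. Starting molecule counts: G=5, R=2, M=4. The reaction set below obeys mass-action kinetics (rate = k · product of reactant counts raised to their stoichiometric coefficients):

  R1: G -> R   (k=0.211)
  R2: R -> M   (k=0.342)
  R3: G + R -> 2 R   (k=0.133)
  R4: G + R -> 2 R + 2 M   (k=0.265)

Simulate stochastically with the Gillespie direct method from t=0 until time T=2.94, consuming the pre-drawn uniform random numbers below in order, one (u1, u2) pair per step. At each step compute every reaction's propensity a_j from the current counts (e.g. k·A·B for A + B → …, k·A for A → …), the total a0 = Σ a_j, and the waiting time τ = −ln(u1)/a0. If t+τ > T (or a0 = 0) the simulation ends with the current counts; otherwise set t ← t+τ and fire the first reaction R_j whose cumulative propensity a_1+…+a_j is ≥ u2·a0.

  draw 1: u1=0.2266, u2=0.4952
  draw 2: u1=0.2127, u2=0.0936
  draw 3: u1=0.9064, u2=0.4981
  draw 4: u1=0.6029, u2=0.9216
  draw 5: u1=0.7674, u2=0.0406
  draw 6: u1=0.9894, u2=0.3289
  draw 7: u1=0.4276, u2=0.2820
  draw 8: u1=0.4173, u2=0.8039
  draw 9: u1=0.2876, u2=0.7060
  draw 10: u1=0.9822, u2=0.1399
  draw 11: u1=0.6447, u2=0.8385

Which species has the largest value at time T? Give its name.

Dominant species at T: M

t=0.000: G=5 R=2 M=4
Draw 1: a1=1.055, a2=0.684, a3=1.330, a4=2.650, a0=5.719; τ=−ln(0.2266)/5.719=0.260 → t=0.260; u2·a0=0.4952·5.719=2.832; a1+a2=1.739 < 2.832 ≤ a1+…+a3=3.069 → R3 fires; G=4 R=3 M=4
Draw 2: a1=0.844, a2=1.026, a3=1.596, a4=3.180, a0=6.646; τ=−ln(0.2127)/6.646=0.233 → t=0.492; u2·a0=0.0936·6.646=0.622 ≤ a1=0.844 → R1 fires; G=3 R=4 M=4
Draw 3: a1=0.633, a2=1.368, a3=1.596, a4=3.180, a0=6.777; τ=−ln(0.9064)/6.777=0.015 → t=0.507; u2·a0=0.4981·6.777=3.376; a1+a2=2.001 < 3.376 ≤ a1+…+a3=3.597 → R3 fires; G=2 R=5 M=4
Draw 4: a1=0.422, a2=1.710, a3=1.330, a4=2.650, a0=6.112; τ=−ln(0.6029)/6.112=0.083 → t=0.590; u2·a0=0.9216·6.112=5.633; a1+…+a3=3.462 < 5.633 ≤ a1+…+a4=6.112 → R4 fires; G=1 R=6 M=6
Draw 5: a1=0.211, a2=2.052, a3=0.798, a4=1.590, a0=4.651; τ=−ln(0.7674)/4.651=0.057 → t=0.647; u2·a0=0.0406·4.651=0.189 ≤ a1=0.211 → R1 fires; G=0 R=7 M=6
Draw 6: a1=0.000, a2=2.394, a3=0.000, a4=0.000, a0=2.394; τ=−ln(0.9894)/2.394=0.004 → t=0.651; u2·a0=0.3289·2.394=0.787; a1=0.000 < 0.787 ≤ a1+a2=2.394 → R2 fires; G=0 R=6 M=7
Draw 7: a1=0.000, a2=2.052, a3=0.000, a4=0.000, a0=2.052; τ=−ln(0.4276)/2.052=0.414 → t=1.065; u2·a0=0.2820·2.052=0.579; a1=0.000 < 0.579 ≤ a1+a2=2.052 → R2 fires; G=0 R=5 M=8
Draw 8: a1=0.000, a2=1.710, a3=0.000, a4=0.000, a0=1.710; τ=−ln(0.4173)/1.710=0.511 → t=1.576; u2·a0=0.8039·1.710=1.375; a1=0.000 < 1.375 ≤ a1+a2=1.710 → R2 fires; G=0 R=4 M=9
Draw 9: a1=0.000, a2=1.368, a3=0.000, a4=0.000, a0=1.368; τ=−ln(0.2876)/1.368=0.911 → t=2.487; u2·a0=0.7060·1.368=0.966; a1=0.000 < 0.966 ≤ a1+a2=1.368 → R2 fires; G=0 R=3 M=10
Draw 10: a1=0.000, a2=1.026, a3=0.000, a4=0.000, a0=1.026; τ=−ln(0.9822)/1.026=0.018 → t=2.505; u2·a0=0.1399·1.026=0.144; a1=0.000 < 0.144 ≤ a1+a2=1.026 → R2 fires; G=0 R=2 M=11
Draw 11: a1=0.000, a2=0.684, a3=0.000, a4=0.000, a0=0.684; τ=−ln(0.6447)/0.684=0.642 → t=3.146 > T=2.94: stop.
At T=2.94: G=0 R=2 M=11; the largest is M.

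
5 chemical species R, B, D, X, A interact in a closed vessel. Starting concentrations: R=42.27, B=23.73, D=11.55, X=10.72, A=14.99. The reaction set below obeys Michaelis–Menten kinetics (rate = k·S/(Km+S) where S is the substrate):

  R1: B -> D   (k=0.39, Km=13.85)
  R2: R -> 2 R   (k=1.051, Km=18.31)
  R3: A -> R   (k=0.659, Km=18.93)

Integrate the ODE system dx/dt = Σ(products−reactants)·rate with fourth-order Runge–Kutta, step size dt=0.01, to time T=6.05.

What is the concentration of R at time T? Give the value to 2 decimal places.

RK4 with dt=0.01: 605 steps to T=6.05. Trajectory (selected grid times):
t=0.00: R=42.27 B=23.73 D=11.55 X=10.72 A=14.99
t=0.67: R=42.96 B=23.57 D=11.71 X=10.72 A=14.80
t=1.34: R=43.64 B=23.40 D=11.88 X=10.72 A=14.60
t=2.02: R=44.34 B=23.23 D=12.05 X=10.72 A=14.41
t=2.69: R=45.03 B=23.07 D=12.21 X=10.72 A=14.22
t=3.36: R=45.72 B=22.91 D=12.37 X=10.72 A=14.03
t=4.03: R=46.41 B=22.75 D=12.53 X=10.72 A=13.84
t=4.71: R=47.12 B=22.58 D=12.70 X=10.72 A=13.65
t=5.38: R=47.81 B=22.42 D=12.86 X=10.72 A=13.47
t=6.05: R=48.50 B=22.26 D=13.02 X=10.72 A=13.29
Read off R at T=6.05: 48.50

R at T = 48.50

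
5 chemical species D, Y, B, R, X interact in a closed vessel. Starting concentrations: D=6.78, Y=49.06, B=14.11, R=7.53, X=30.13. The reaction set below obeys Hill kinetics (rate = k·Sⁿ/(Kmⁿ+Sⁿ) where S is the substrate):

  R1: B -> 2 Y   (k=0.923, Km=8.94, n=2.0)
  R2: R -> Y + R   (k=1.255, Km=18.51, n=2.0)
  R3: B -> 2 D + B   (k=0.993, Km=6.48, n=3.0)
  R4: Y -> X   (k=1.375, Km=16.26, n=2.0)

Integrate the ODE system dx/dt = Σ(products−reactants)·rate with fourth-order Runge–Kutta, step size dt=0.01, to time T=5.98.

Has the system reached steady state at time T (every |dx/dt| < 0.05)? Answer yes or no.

Steady state at T: no

RK4 with dt=0.01: 598 steps to T=5.98. Trajectory (selected grid times):
t=0.00: D=6.78 Y=49.06 B=14.11 R=7.53 X=30.13
t=0.66: D=7.97 Y=49.22 B=13.68 R=7.53 X=30.95
t=1.33: D=9.17 Y=49.37 B=13.25 R=7.53 X=31.78
t=1.99: D=10.33 Y=49.50 B=12.84 R=7.53 X=32.60
t=2.66: D=11.51 Y=49.61 B=12.42 R=7.53 X=33.43
t=3.32: D=12.65 Y=49.70 B=12.03 R=7.53 X=34.25
t=3.99: D=13.79 Y=49.77 B=11.63 R=7.53 X=35.08
t=4.65: D=14.90 Y=49.83 B=11.25 R=7.53 X=35.90
t=5.32: D=16.01 Y=49.86 B=10.88 R=7.53 X=36.73
t=5.98: D=17.08 Y=49.88 B=10.52 R=7.53 X=37.55
Rates at T: R1=0.5360, R2=0.1782, R3=0.8050, R4=1.2429
dx/dt at T (Σ net stoichiometry × rate): D=+1.6100, Y=+0.0074, B=-0.5360, R=+0.0000, X=+1.2429
Largest |dx/dt| is |+1.6100| (D) ≥ 0.05 → not steady.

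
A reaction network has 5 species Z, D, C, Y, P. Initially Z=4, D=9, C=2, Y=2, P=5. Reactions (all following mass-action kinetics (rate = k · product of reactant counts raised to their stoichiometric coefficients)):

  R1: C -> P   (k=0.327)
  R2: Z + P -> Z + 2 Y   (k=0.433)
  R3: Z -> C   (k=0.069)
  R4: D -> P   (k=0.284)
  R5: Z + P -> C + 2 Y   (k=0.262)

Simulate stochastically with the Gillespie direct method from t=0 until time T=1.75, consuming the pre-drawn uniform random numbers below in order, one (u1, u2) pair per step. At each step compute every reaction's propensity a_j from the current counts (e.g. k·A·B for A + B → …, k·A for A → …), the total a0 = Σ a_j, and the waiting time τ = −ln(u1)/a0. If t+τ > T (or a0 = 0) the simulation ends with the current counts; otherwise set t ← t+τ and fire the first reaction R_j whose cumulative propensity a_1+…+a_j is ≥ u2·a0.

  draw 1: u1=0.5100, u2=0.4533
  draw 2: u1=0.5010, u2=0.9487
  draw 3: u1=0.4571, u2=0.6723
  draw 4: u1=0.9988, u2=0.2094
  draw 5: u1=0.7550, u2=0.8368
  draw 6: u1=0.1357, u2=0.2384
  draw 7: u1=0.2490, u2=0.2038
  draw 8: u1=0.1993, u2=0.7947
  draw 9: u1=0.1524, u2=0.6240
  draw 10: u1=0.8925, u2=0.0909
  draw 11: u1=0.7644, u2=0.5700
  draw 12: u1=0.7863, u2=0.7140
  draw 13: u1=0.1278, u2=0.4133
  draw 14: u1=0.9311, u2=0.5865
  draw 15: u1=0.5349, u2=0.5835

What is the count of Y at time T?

t=0.000: Z=4 D=9 C=2 Y=2 P=5
Draw 1: a1=0.654, a2=8.660, a3=0.276, a4=2.556, a5=5.240, a0=17.386; τ=−ln(0.5100)/17.386=0.039 → t=0.039; u2·a0=0.4533·17.386=7.881; a1=0.654 < 7.881 ≤ a1+a2=9.314 → R2 fires; Z=4 D=9 C=2 Y=4 P=4
Draw 2: a1=0.654, a2=6.928, a3=0.276, a4=2.556, a5=4.192, a0=14.606; τ=−ln(0.5010)/14.606=0.047 → t=0.086; u2·a0=0.9487·14.606=13.857; a1+…+a4=10.414 < 13.857 ≤ a1+…+a5=14.606 → R5 fires; Z=3 D=9 C=3 Y=6 P=3
Draw 3: a1=0.981, a2=3.897, a3=0.207, a4=2.556, a5=2.358, a0=9.999; τ=−ln(0.4571)/9.999=0.078 → t=0.164; u2·a0=0.6723·9.999=6.722; a1+…+a3=5.085 < 6.722 ≤ a1+…+a4=7.641 → R4 fires; Z=3 D=8 C=3 Y=6 P=4
Draw 4: a1=0.981, a2=5.196, a3=0.207, a4=2.272, a5=3.144, a0=11.800; τ=−ln(0.9988)/11.800=0.000 → t=0.164; u2·a0=0.2094·11.800=2.471; a1=0.981 < 2.471 ≤ a1+a2=6.177 → R2 fires; Z=3 D=8 C=3 Y=8 P=3
Draw 5: a1=0.981, a2=3.897, a3=0.207, a4=2.272, a5=2.358, a0=9.715; τ=−ln(0.7550)/9.715=0.029 → t=0.193; u2·a0=0.8368·9.715=8.130; a1+…+a4=7.357 < 8.130 ≤ a1+…+a5=9.715 → R5 fires; Z=2 D=8 C=4 Y=10 P=2
Draw 6: a1=1.308, a2=1.732, a3=0.138, a4=2.272, a5=1.048, a0=6.498; τ=−ln(0.1357)/6.498=0.307 → t=0.501; u2·a0=0.2384·6.498=1.549; a1=1.308 < 1.549 ≤ a1+a2=3.040 → R2 fires; Z=2 D=8 C=4 Y=12 P=1
Draw 7: a1=1.308, a2=0.866, a3=0.138, a4=2.272, a5=0.524, a0=5.108; τ=−ln(0.2490)/5.108=0.272 → t=0.773; u2·a0=0.2038·5.108=1.041 ≤ a1=1.308 → R1 fires; Z=2 D=8 C=3 Y=12 P=2
Draw 8: a1=0.981, a2=1.732, a3=0.138, a4=2.272, a5=1.048, a0=6.171; τ=−ln(0.1993)/6.171=0.261 → t=1.034; u2·a0=0.7947·6.171=4.904; a1+…+a3=2.851 < 4.904 ≤ a1+…+a4=5.123 → R4 fires; Z=2 D=7 C=3 Y=12 P=3
Draw 9: a1=0.981, a2=2.598, a3=0.138, a4=1.988, a5=1.572, a0=7.277; τ=−ln(0.1524)/7.277=0.259 → t=1.293; u2·a0=0.6240·7.277=4.541; a1+…+a3=3.717 < 4.541 ≤ a1+…+a4=5.705 → R4 fires; Z=2 D=6 C=3 Y=12 P=4
Draw 10: a1=0.981, a2=3.464, a3=0.138, a4=1.704, a5=2.096, a0=8.383; τ=−ln(0.8925)/8.383=0.014 → t=1.306; u2·a0=0.0909·8.383=0.762 ≤ a1=0.981 → R1 fires; Z=2 D=6 C=2 Y=12 P=5
Draw 11: a1=0.654, a2=4.330, a3=0.138, a4=1.704, a5=2.620, a0=9.446; τ=−ln(0.7644)/9.446=0.028 → t=1.335; u2·a0=0.5700·9.446=5.384; a1+…+a3=5.122 < 5.384 ≤ a1+…+a4=6.826 → R4 fires; Z=2 D=5 C=2 Y=12 P=6
Draw 12: a1=0.654, a2=5.196, a3=0.138, a4=1.420, a5=3.144, a0=10.552; τ=−ln(0.7863)/10.552=0.023 → t=1.358; u2·a0=0.7140·10.552=7.534; a1+…+a4=7.408 < 7.534 ≤ a1+…+a5=10.552 → R5 fires; Z=1 D=5 C=3 Y=14 P=5
Draw 13: a1=0.981, a2=2.165, a3=0.069, a4=1.420, a5=1.310, a0=5.945; τ=−ln(0.1278)/5.945=0.346 → t=1.704; u2·a0=0.4133·5.945=2.457; a1=0.981 < 2.457 ≤ a1+a2=3.146 → R2 fires; Z=1 D=5 C=3 Y=16 P=4
Draw 14: a1=0.981, a2=1.732, a3=0.069, a4=1.420, a5=1.048, a0=5.250; τ=−ln(0.9311)/5.250=0.014 → t=1.717; u2·a0=0.5865·5.250=3.079; a1+…+a3=2.782 < 3.079 ≤ a1+…+a4=4.202 → R4 fires; Z=1 D=4 C=3 Y=16 P=5
Draw 15: a1=0.981, a2=2.165, a3=0.069, a4=1.136, a5=1.310, a0=5.661; τ=−ln(0.5349)/5.661=0.111 → t=1.828 > T=1.75: stop.
Read off Y at T=1.75: 16

Y at T = 16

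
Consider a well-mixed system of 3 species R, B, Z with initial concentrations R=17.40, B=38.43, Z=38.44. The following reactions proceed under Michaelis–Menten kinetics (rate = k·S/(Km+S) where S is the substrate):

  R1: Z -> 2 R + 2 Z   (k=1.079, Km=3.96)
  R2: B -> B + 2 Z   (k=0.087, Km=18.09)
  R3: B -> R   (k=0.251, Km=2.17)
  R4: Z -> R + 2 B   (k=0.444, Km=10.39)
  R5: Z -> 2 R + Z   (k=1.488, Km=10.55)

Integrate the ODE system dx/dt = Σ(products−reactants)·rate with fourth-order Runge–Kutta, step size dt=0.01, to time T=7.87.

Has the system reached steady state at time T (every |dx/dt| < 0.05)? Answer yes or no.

Steady state at T: no

RK4 with dt=0.01: 787 steps to T=7.87. Trajectory (selected grid times):
t=0.00: R=17.40 B=38.43 Z=38.44
t=0.87: R=21.65 B=38.83 Z=39.09
t=1.75: R=25.96 B=39.24 Z=39.75
t=2.62: R=30.23 B=39.65 Z=40.40
t=3.50: R=34.56 B=40.06 Z=41.06
t=4.37: R=38.86 B=40.47 Z=41.71
t=5.25: R=43.21 B=40.89 Z=42.37
t=6.12: R=47.52 B=41.30 Z=43.03
t=7.00: R=51.89 B=41.72 Z=43.69
t=7.87: R=56.22 B=42.14 Z=44.34
Rates at T: R1=0.9905, R2=0.0609, R3=0.2387, R4=0.3597, R5=1.2020
dx/dt at T (Σ net stoichiometry × rate): R=+4.9835, B=+0.4807, Z=+0.7526
Largest |dx/dt| is |+4.9835| (R) ≥ 0.05 → not steady.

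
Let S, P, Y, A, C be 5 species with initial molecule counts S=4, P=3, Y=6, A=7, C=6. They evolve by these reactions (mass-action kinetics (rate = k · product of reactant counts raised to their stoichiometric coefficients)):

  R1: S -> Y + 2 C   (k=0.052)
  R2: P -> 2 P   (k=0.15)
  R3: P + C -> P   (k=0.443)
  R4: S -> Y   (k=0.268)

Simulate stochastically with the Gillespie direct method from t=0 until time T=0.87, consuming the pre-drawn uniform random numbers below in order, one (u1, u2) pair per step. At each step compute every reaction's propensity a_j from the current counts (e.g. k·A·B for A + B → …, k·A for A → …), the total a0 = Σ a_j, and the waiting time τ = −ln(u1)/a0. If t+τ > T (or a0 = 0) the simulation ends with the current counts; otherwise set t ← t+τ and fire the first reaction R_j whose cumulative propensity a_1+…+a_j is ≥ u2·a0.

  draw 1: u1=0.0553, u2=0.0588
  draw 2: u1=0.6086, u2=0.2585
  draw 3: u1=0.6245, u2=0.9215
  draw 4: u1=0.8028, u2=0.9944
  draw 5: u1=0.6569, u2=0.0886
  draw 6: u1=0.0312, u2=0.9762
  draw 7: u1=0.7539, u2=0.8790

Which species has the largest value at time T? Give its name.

t=0.000: S=4 P=3 Y=6 A=7 C=6
Draw 1: a1=0.208, a2=0.450, a3=7.974, a4=1.072, a0=9.704; τ=−ln(0.0553)/9.704=0.298 → t=0.298; u2·a0=0.0588·9.704=0.571; a1=0.208 < 0.571 ≤ a1+a2=0.658 → R2 fires; S=4 P=4 Y=6 A=7 C=6
Draw 2: a1=0.208, a2=0.600, a3=10.632, a4=1.072, a0=12.512; τ=−ln(0.6086)/12.512=0.040 → t=0.338; u2·a0=0.2585·12.512=3.234; a1+a2=0.808 < 3.234 ≤ a1+…+a3=11.440 → R3 fires; S=4 P=4 Y=6 A=7 C=5
Draw 3: a1=0.208, a2=0.600, a3=8.860, a4=1.072, a0=10.740; τ=−ln(0.6245)/10.740=0.044 → t=0.382; u2·a0=0.9215·10.740=9.897; a1+…+a3=9.668 < 9.897 ≤ a1+…+a4=10.740 → R4 fires; S=3 P=4 Y=7 A=7 C=5
Draw 4: a1=0.156, a2=0.600, a3=8.860, a4=0.804, a0=10.420; τ=−ln(0.8028)/10.420=0.021 → t=0.403; u2·a0=0.9944·10.420=10.362; a1+…+a3=9.616 < 10.362 ≤ a1+…+a4=10.420 → R4 fires; S=2 P=4 Y=8 A=7 C=5
Draw 5: a1=0.104, a2=0.600, a3=8.860, a4=0.536, a0=10.100; τ=−ln(0.6569)/10.100=0.042 → t=0.445; u2·a0=0.0886·10.100=0.895; a1+a2=0.704 < 0.895 ≤ a1+…+a3=9.564 → R3 fires; S=2 P=4 Y=8 A=7 C=4
Draw 6: a1=0.104, a2=0.600, a3=7.088, a4=0.536, a0=8.328; τ=−ln(0.0312)/8.328=0.416 → t=0.861; u2·a0=0.9762·8.328=8.130; a1+…+a3=7.792 < 8.130 ≤ a1+…+a4=8.328 → R4 fires; S=1 P=4 Y=9 A=7 C=4
Draw 7: a1=0.052, a2=0.600, a3=7.088, a4=0.268, a0=8.008; τ=−ln(0.7539)/8.008=0.035 → t=0.896 > T=0.87: stop.
At T=0.87: S=1 P=4 Y=9 A=7 C=4; the largest is Y.

Dominant species at T: Y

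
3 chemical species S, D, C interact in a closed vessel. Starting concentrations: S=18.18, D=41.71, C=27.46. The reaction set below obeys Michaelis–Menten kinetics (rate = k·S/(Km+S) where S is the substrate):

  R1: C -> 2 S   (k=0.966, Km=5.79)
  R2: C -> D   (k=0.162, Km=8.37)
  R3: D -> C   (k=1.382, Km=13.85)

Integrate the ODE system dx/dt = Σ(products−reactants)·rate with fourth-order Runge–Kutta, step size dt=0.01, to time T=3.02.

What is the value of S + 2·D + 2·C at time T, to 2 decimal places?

Value at T = 156.52

Check how each reaction changes W = S + 2·D + 2·C (weight of products minus weight of reactants):
R1: C -> 2 S: (1·2) − (2·1) = 2 − 2 = 0
R2: C -> D: (2·1) − (2·1) = 2 − 2 = 0
R3: D -> C: (2·1) − (2·1) = 2 − 2 = 0
Every reaction leaves W unchanged, so W is conserved and no simulation is needed: W(T) = W(0) = 18.18 + 2·41.71 + 2·27.46 = 156.52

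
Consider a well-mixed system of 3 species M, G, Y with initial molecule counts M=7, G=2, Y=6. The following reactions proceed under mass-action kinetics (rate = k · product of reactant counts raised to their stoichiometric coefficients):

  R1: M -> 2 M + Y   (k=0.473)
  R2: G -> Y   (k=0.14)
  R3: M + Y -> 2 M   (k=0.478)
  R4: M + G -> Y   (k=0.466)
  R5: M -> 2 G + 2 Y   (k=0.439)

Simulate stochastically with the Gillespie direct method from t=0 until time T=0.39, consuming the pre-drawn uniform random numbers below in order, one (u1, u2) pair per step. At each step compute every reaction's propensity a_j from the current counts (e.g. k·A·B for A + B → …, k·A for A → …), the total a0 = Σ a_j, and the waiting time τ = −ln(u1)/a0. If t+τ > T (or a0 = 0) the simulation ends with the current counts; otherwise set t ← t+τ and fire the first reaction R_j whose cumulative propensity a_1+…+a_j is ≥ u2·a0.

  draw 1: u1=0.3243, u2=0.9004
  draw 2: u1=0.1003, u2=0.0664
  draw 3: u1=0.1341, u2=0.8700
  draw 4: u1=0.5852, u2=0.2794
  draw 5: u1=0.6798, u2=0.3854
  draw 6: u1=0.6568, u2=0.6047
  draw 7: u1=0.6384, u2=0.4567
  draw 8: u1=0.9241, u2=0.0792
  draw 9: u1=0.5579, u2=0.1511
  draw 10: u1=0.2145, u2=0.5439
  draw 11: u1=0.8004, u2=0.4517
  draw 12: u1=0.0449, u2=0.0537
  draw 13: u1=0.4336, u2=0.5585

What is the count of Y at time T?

t=0.000: M=7 G=2 Y=6
Draw 1: a1=3.311, a2=0.280, a3=20.076, a4=6.524, a5=3.073, a0=33.264; τ=−ln(0.3243)/33.264=0.034 → t=0.034; u2·a0=0.9004·33.264=29.951; a1+…+a3=23.667 < 29.951 ≤ a1+…+a4=30.191 → R4 fires; M=6 G=1 Y=7
Draw 2: a1=2.838, a2=0.140, a3=20.076, a4=2.796, a5=2.634, a0=28.484; τ=−ln(0.1003)/28.484=0.081 → t=0.115; u2·a0=0.0664·28.484=1.891 ≤ a1=2.838 → R1 fires; M=7 G=1 Y=8
Draw 3: a1=3.311, a2=0.140, a3=26.768, a4=3.262, a5=3.073, a0=36.554; τ=−ln(0.1341)/36.554=0.055 → t=0.170; u2·a0=0.8700·36.554=31.802; a1+…+a3=30.219 < 31.802 ≤ a1+…+a4=33.481 → R4 fires; M=6 G=0 Y=9
Draw 4: a1=2.838, a2=0.000, a3=25.812, a4=0.000, a5=2.634, a0=31.284; τ=−ln(0.5852)/31.284=0.017 → t=0.187; u2·a0=0.2794·31.284=8.741; a1+a2=2.838 < 8.741 ≤ a1+…+a3=28.650 → R3 fires; M=7 G=0 Y=8
Draw 5: a1=3.311, a2=0.000, a3=26.768, a4=0.000, a5=3.073, a0=33.152; τ=−ln(0.6798)/33.152=0.012 → t=0.198; u2·a0=0.3854·33.152=12.777; a1+a2=3.311 < 12.777 ≤ a1+…+a3=30.079 → R3 fires; M=8 G=0 Y=7
Draw 6: a1=3.784, a2=0.000, a3=26.768, a4=0.000, a5=3.512, a0=34.064; τ=−ln(0.6568)/34.064=0.012 → t=0.211; u2·a0=0.6047·34.064=20.599; a1+a2=3.784 < 20.599 ≤ a1+…+a3=30.552 → R3 fires; M=9 G=0 Y=6
Draw 7: a1=4.257, a2=0.000, a3=25.812, a4=0.000, a5=3.951, a0=34.020; τ=−ln(0.6384)/34.020=0.013 → t=0.224; u2·a0=0.4567·34.020=15.537; a1+a2=4.257 < 15.537 ≤ a1+…+a3=30.069 → R3 fires; M=10 G=0 Y=5
Draw 8: a1=4.730, a2=0.000, a3=23.900, a4=0.000, a5=4.390, a0=33.020; τ=−ln(0.9241)/33.020=0.002 → t=0.226; u2·a0=0.0792·33.020=2.615 ≤ a1=4.730 → R1 fires; M=11 G=0 Y=6
Draw 9: a1=5.203, a2=0.000, a3=31.548, a4=0.000, a5=4.829, a0=41.580; τ=−ln(0.5579)/41.580=0.014 → t=0.240; u2·a0=0.1511·41.580=6.283; a1+a2=5.203 < 6.283 ≤ a1+…+a3=36.751 → R3 fires; M=12 G=0 Y=5
Draw 10: a1=5.676, a2=0.000, a3=28.680, a4=0.000, a5=5.268, a0=39.624; τ=−ln(0.2145)/39.624=0.039 → t=0.279; u2·a0=0.5439·39.624=21.551; a1+a2=5.676 < 21.551 ≤ a1+…+a3=34.356 → R3 fires; M=13 G=0 Y=4
Draw 11: a1=6.149, a2=0.000, a3=24.856, a4=0.000, a5=5.707, a0=36.712; τ=−ln(0.8004)/36.712=0.006 → t=0.285; u2·a0=0.4517·36.712=16.583; a1+a2=6.149 < 16.583 ≤ a1+…+a3=31.005 → R3 fires; M=14 G=0 Y=3
Draw 12: a1=6.622, a2=0.000, a3=20.076, a4=0.000, a5=6.146, a0=32.844; τ=−ln(0.0449)/32.844=0.094 → t=0.380; u2·a0=0.0537·32.844=1.764 ≤ a1=6.622 → R1 fires; M=15 G=0 Y=4
Draw 13: a1=7.095, a2=0.000, a3=28.680, a4=0.000, a5=6.585, a0=42.360; τ=−ln(0.4336)/42.360=0.020 → t=0.399 > T=0.39: stop.
Read off Y at T=0.39: 4

Y at T = 4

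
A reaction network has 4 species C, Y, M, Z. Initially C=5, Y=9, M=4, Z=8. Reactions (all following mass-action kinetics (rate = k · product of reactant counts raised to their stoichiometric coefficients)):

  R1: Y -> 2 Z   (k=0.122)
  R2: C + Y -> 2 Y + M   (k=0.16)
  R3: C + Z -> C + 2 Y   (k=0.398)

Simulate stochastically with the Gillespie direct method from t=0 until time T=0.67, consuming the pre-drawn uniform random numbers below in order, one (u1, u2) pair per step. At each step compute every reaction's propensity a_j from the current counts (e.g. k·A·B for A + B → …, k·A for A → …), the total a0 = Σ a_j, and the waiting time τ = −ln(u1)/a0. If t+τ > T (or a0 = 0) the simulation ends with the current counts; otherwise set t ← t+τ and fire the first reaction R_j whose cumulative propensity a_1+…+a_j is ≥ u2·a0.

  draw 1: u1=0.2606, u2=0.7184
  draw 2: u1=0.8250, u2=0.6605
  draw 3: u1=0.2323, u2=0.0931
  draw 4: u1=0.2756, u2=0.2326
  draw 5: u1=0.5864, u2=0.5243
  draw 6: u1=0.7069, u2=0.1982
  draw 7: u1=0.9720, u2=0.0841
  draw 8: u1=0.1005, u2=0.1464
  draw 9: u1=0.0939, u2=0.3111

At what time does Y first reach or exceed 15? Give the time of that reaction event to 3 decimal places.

Threshold first reached at t = 0.188

t=0.000: C=5 Y=9 M=4 Z=8
Draw 1: a1=1.098, a2=7.200, a3=15.920, a0=24.218; τ=−ln(0.2606)/24.218=0.056 → t=0.056; u2·a0=0.7184·24.218=17.398; a1+a2=8.298 < 17.398 ≤ a1+…+a3=24.218 → R3 fires; C=5 Y=11 M=4 Z=7
Draw 2: a1=1.342, a2=8.800, a3=13.930, a0=24.072; τ=−ln(0.8250)/24.072=0.008 → t=0.064; u2·a0=0.6605·24.072=15.900; a1+a2=10.142 < 15.900 ≤ a1+…+a3=24.072 → R3 fires; C=5 Y=13 M=4 Z=6
Draw 3: a1=1.586, a2=10.400, a3=11.940, a0=23.926; τ=−ln(0.2323)/23.926=0.061 → t=0.125; u2·a0=0.0931·23.926=2.228; a1=1.586 < 2.228 ≤ a1+a2=11.986 → R2 fires; C=4 Y=14 M=5 Z=6
Draw 4: a1=1.708, a2=8.960, a3=9.552, a0=20.220; τ=−ln(0.2756)/20.220=0.064 → t=0.188; u2·a0=0.2326·20.220=4.703; a1=1.708 < 4.703 ≤ a1+a2=10.668 → R2 fires; C=3 Y=15 M=6 Z=6
Draw 5: a1=1.830, a2=7.200, a3=7.164, a0=16.194; τ=−ln(0.5864)/16.194=0.033 → t=0.221; u2·a0=0.5243·16.194=8.491; a1=1.830 < 8.491 ≤ a1+a2=9.030 → R2 fires; C=2 Y=16 M=7 Z=6
Draw 6: a1=1.952, a2=5.120, a3=4.776, a0=11.848; τ=−ln(0.7069)/11.848=0.029 → t=0.251; u2·a0=0.1982·11.848=2.348; a1=1.952 < 2.348 ≤ a1+a2=7.072 → R2 fires; C=1 Y=17 M=8 Z=6
Draw 7: a1=2.074, a2=2.720, a3=2.388, a0=7.182; τ=−ln(0.9720)/7.182=0.004 → t=0.254; u2·a0=0.0841·7.182=0.604 ≤ a1=2.074 → R1 fires; C=1 Y=16 M=8 Z=8
Draw 8: a1=1.952, a2=2.560, a3=3.184, a0=7.696; τ=−ln(0.1005)/7.696=0.299 → t=0.553; u2·a0=0.1464·7.696=1.127 ≤ a1=1.952 → R1 fires; C=1 Y=15 M=8 Z=10
Draw 9: a1=1.830, a2=2.400, a3=3.980, a0=8.210; τ=−ln(0.0939)/8.210=0.288 → t=0.841 > T=0.67: stop.
Y first becomes ≥ 15 when it reaches 15 at the event at t=0.188.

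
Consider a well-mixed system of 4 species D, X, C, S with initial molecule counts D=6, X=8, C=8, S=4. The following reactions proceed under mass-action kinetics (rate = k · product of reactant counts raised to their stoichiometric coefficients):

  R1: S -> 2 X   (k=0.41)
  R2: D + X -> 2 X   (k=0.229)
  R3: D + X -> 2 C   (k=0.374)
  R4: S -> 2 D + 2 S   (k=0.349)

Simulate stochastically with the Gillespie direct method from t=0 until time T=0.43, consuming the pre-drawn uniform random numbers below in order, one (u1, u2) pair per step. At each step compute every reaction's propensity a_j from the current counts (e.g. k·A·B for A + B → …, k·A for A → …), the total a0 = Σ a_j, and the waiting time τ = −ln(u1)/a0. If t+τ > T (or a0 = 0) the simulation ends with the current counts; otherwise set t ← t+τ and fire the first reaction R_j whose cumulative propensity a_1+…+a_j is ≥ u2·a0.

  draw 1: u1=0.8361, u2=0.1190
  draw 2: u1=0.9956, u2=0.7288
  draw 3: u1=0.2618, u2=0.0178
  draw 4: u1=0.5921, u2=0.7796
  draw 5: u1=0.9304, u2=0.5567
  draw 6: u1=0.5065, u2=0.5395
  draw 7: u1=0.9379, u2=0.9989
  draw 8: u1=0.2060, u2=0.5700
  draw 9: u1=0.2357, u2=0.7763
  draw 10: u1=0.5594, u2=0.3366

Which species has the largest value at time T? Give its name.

t=0.000: D=6 X=8 C=8 S=4
Draw 1: a1=1.640, a2=10.992, a3=17.952, a4=1.396, a0=31.980; τ=−ln(0.8361)/31.980=0.006 → t=0.006; u2·a0=0.1190·31.980=3.806; a1=1.640 < 3.806 ≤ a1+a2=12.632 → R2 fires; D=5 X=9 C=8 S=4
Draw 2: a1=1.640, a2=10.305, a3=16.830, a4=1.396, a0=30.171; τ=−ln(0.9956)/30.171=0.000 → t=0.006; u2·a0=0.7288·30.171=21.989; a1+a2=11.945 < 21.989 ≤ a1+…+a3=28.775 → R3 fires; D=4 X=8 C=10 S=4
Draw 3: a1=1.640, a2=7.328, a3=11.968, a4=1.396, a0=22.332; τ=−ln(0.2618)/22.332=0.060 → t=0.066; u2·a0=0.0178·22.332=0.398 ≤ a1=1.640 → R1 fires; D=4 X=10 C=10 S=3
Draw 4: a1=1.230, a2=9.160, a3=14.960, a4=1.047, a0=26.397; τ=−ln(0.5921)/26.397=0.020 → t=0.086; u2·a0=0.7796·26.397=20.579; a1+a2=10.390 < 20.579 ≤ a1+…+a3=25.350 → R3 fires; D=3 X=9 C=12 S=3
Draw 5: a1=1.230, a2=6.183, a3=10.098, a4=1.047, a0=18.558; τ=−ln(0.9304)/18.558=0.004 → t=0.089; u2·a0=0.5567·18.558=10.331; a1+a2=7.413 < 10.331 ≤ a1+…+a3=17.511 → R3 fires; D=2 X=8 C=14 S=3
Draw 6: a1=1.230, a2=3.664, a3=5.984, a4=1.047, a0=11.925; τ=−ln(0.5065)/11.925=0.057 → t=0.147; u2·a0=0.5395·11.925=6.434; a1+a2=4.894 < 6.434 ≤ a1+…+a3=10.878 → R3 fires; D=1 X=7 C=16 S=3
Draw 7: a1=1.230, a2=1.603, a3=2.618, a4=1.047, a0=6.498; τ=−ln(0.9379)/6.498=0.010 → t=0.156; u2·a0=0.9989·6.498=6.491; a1+…+a3=5.451 < 6.491 ≤ a1+…+a4=6.498 → R4 fires; D=3 X=7 C=16 S=4
Draw 8: a1=1.640, a2=4.809, a3=7.854, a4=1.396, a0=15.699; τ=−ln(0.2060)/15.699=0.101 → t=0.257; u2·a0=0.5700·15.699=8.948; a1+a2=6.449 < 8.948 ≤ a1+…+a3=14.303 → R3 fires; D=2 X=6 C=18 S=4
Draw 9: a1=1.640, a2=2.748, a3=4.488, a4=1.396, a0=10.272; τ=−ln(0.2357)/10.272=0.141 → t=0.398; u2·a0=0.7763·10.272=7.974; a1+a2=4.388 < 7.974 ≤ a1+…+a3=8.876 → R3 fires; D=1 X=5 C=20 S=4
Draw 10: a1=1.640, a2=1.145, a3=1.870, a4=1.396, a0=6.051; τ=−ln(0.5594)/6.051=0.096 → t=0.494 > T=0.43: stop.
At T=0.43: D=1 X=5 C=20 S=4; the largest is C.

Dominant species at T: C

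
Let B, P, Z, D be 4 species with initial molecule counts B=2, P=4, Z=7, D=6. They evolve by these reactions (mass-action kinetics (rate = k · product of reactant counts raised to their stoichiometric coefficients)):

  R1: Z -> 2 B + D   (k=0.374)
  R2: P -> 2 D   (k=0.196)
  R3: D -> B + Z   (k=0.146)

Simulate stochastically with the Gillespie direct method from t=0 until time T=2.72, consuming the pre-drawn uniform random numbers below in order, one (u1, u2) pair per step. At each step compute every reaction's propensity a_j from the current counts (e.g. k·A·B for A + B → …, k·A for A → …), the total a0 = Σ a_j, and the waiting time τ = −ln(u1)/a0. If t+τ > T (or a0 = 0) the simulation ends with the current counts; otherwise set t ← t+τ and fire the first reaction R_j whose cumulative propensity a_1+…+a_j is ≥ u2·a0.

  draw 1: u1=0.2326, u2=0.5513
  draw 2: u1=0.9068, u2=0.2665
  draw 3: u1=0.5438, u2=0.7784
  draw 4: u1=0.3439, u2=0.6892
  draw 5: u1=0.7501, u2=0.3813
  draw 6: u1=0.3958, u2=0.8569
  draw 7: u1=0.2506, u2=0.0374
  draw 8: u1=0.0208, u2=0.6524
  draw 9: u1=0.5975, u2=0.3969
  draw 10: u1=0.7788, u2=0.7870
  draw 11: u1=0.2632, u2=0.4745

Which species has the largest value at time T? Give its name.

Dominant species at T: B

t=0.000: B=2 P=4 Z=7 D=6
Draw 1: a1=2.618, a2=0.784, a3=0.876, a0=4.278; τ=−ln(0.2326)/4.278=0.341 → t=0.341; u2·a0=0.5513·4.278=2.358 ≤ a1=2.618 → R1 fires; B=4 P=4 Z=6 D=7
Draw 2: a1=2.244, a2=0.784, a3=1.022, a0=4.050; τ=−ln(0.9068)/4.050=0.024 → t=0.365; u2·a0=0.2665·4.050=1.079 ≤ a1=2.244 → R1 fires; B=6 P=4 Z=5 D=8
Draw 3: a1=1.870, a2=0.784, a3=1.168, a0=3.822; τ=−ln(0.5438)/3.822=0.159 → t=0.524; u2·a0=0.7784·3.822=2.975; a1+a2=2.654 < 2.975 ≤ a1+…+a3=3.822 → R3 fires; B=7 P=4 Z=6 D=7
Draw 4: a1=2.244, a2=0.784, a3=1.022, a0=4.050; τ=−ln(0.3439)/4.050=0.264 → t=0.788; u2·a0=0.6892·4.050=2.791; a1=2.244 < 2.791 ≤ a1+a2=3.028 → R2 fires; B=7 P=3 Z=6 D=9
Draw 5: a1=2.244, a2=0.588, a3=1.314, a0=4.146; τ=−ln(0.7501)/4.146=0.069 → t=0.857; u2·a0=0.3813·4.146=1.581 ≤ a1=2.244 → R1 fires; B=9 P=3 Z=5 D=10
Draw 6: a1=1.870, a2=0.588, a3=1.460, a0=3.918; τ=−ln(0.3958)/3.918=0.237 → t=1.094; u2·a0=0.8569·3.918=3.357; a1+a2=2.458 < 3.357 ≤ a1+…+a3=3.918 → R3 fires; B=10 P=3 Z=6 D=9
Draw 7: a1=2.244, a2=0.588, a3=1.314, a0=4.146; τ=−ln(0.2506)/4.146=0.334 → t=1.428; u2·a0=0.0374·4.146=0.155 ≤ a1=2.244 → R1 fires; B=12 P=3 Z=5 D=10
Draw 8: a1=1.870, a2=0.588, a3=1.460, a0=3.918; τ=−ln(0.0208)/3.918=0.988 → t=2.416; u2·a0=0.6524·3.918=2.556; a1+a2=2.458 < 2.556 ≤ a1+…+a3=3.918 → R3 fires; B=13 P=3 Z=6 D=9
Draw 9: a1=2.244, a2=0.588, a3=1.314, a0=4.146; τ=−ln(0.5975)/4.146=0.124 → t=2.540; u2·a0=0.3969·4.146=1.646 ≤ a1=2.244 → R1 fires; B=15 P=3 Z=5 D=10
Draw 10: a1=1.870, a2=0.588, a3=1.460, a0=3.918; τ=−ln(0.7788)/3.918=0.064 → t=2.604; u2·a0=0.7870·3.918=3.083; a1+a2=2.458 < 3.083 ≤ a1+…+a3=3.918 → R3 fires; B=16 P=3 Z=6 D=9
Draw 11: a1=2.244, a2=0.588, a3=1.314, a0=4.146; τ=−ln(0.2632)/4.146=0.322 → t=2.926 > T=2.72: stop.
At T=2.72: B=16 P=3 Z=6 D=9; the largest is B.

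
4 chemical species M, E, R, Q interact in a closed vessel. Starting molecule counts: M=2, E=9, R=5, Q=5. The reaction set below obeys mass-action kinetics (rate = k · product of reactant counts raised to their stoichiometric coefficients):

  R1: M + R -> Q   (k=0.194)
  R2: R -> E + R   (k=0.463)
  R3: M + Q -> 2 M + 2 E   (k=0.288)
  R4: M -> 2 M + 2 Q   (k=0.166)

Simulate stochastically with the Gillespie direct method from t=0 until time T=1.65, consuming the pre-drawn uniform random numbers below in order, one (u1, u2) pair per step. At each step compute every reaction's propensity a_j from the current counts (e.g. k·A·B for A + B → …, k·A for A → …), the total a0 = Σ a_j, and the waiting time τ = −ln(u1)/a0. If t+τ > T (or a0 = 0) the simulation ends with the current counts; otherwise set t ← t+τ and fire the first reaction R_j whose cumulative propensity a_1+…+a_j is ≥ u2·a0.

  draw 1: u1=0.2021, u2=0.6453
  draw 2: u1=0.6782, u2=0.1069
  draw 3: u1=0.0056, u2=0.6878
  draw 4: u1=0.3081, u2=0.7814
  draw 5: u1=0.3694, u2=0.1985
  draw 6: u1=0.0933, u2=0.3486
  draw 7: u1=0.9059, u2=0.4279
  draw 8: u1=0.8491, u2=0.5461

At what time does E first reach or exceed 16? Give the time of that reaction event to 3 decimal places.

Threshold first reached at t = 1.629

t=0.000: M=2 E=9 R=5 Q=5
Draw 1: a1=1.940, a2=2.315, a3=2.880, a4=0.332, a0=7.467; τ=−ln(0.2021)/7.467=0.214 → t=0.214; u2·a0=0.6453·7.467=4.818; a1+a2=4.255 < 4.818 ≤ a1+…+a3=7.135 → R3 fires; M=3 E=11 R=5 Q=4
Draw 2: a1=2.910, a2=2.315, a3=3.456, a4=0.498, a0=9.179; τ=−ln(0.6782)/9.179=0.042 → t=0.256; u2·a0=0.1069·9.179=0.981 ≤ a1=2.910 → R1 fires; M=2 E=11 R=4 Q=5
Draw 3: a1=1.552, a2=1.852, a3=2.880, a4=0.332, a0=6.616; τ=−ln(0.0056)/6.616=0.784 → t=1.040; u2·a0=0.6878·6.616=4.550; a1+a2=3.404 < 4.550 ≤ a1+…+a3=6.284 → R3 fires; M=3 E=13 R=4 Q=4
Draw 4: a1=2.328, a2=1.852, a3=3.456, a4=0.498, a0=8.134; τ=−ln(0.3081)/8.134=0.145 → t=1.185; u2·a0=0.7814·8.134=6.356; a1+a2=4.180 < 6.356 ≤ a1+…+a3=7.636 → R3 fires; M=4 E=15 R=4 Q=3
Draw 5: a1=3.104, a2=1.852, a3=3.456, a4=0.664, a0=9.076; τ=−ln(0.3694)/9.076=0.110 → t=1.295; u2·a0=0.1985·9.076=1.802 ≤ a1=3.104 → R1 fires; M=3 E=15 R=3 Q=4
Draw 6: a1=1.746, a2=1.389, a3=3.456, a4=0.498, a0=7.089; τ=−ln(0.0933)/7.089=0.335 → t=1.629; u2·a0=0.3486·7.089=2.471; a1=1.746 < 2.471 ≤ a1+a2=3.135 → R2 fires; M=3 E=16 R=3 Q=4
Draw 7: a1=1.746, a2=1.389, a3=3.456, a4=0.498, a0=7.089; τ=−ln(0.9059)/7.089=0.014 → t=1.643; u2·a0=0.4279·7.089=3.033; a1=1.746 < 3.033 ≤ a1+a2=3.135 → R2 fires; M=3 E=17 R=3 Q=4
Draw 8: a1=1.746, a2=1.389, a3=3.456, a4=0.498, a0=7.089; τ=−ln(0.8491)/7.089=0.023 → t=1.666 > T=1.65: stop.
E first becomes ≥ 16 when it reaches 16 at the event at t=1.629.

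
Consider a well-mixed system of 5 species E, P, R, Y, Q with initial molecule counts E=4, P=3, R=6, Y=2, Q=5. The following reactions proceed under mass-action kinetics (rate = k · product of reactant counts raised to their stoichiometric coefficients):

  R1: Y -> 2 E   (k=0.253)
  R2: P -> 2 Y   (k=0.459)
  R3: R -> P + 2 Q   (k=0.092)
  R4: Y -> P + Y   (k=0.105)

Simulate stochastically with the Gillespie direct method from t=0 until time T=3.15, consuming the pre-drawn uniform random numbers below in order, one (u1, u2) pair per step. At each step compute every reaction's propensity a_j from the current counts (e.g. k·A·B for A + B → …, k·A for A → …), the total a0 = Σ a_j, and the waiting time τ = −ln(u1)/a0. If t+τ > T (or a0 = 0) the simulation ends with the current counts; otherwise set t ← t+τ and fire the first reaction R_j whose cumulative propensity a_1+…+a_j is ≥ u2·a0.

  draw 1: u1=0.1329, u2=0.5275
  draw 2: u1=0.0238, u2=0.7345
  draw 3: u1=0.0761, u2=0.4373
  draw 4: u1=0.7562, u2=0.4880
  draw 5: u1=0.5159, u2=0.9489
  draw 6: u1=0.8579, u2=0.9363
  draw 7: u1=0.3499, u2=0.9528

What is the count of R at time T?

t=0.000: E=4 P=3 R=6 Y=2 Q=5
Draw 1: a1=0.506, a2=1.377, a3=0.552, a4=0.210, a0=2.645; τ=−ln(0.1329)/2.645=0.763 → t=0.763; u2·a0=0.5275·2.645=1.395; a1=0.506 < 1.395 ≤ a1+a2=1.883 → R2 fires; E=4 P=2 R=6 Y=4 Q=5
Draw 2: a1=1.012, a2=0.918, a3=0.552, a4=0.420, a0=2.902; τ=−ln(0.0238)/2.902=1.288 → t=2.051; u2·a0=0.7345·2.902=2.132; a1+a2=1.930 < 2.132 ≤ a1+…+a3=2.482 → R3 fires; E=4 P=3 R=5 Y=4 Q=7
Draw 3: a1=1.012, a2=1.377, a3=0.460, a4=0.420, a0=3.269; τ=−ln(0.0761)/3.269=0.788 → t=2.839; u2·a0=0.4373·3.269=1.430; a1=1.012 < 1.430 ≤ a1+a2=2.389 → R2 fires; E=4 P=2 R=5 Y=6 Q=7
Draw 4: a1=1.518, a2=0.918, a3=0.460, a4=0.630, a0=3.526; τ=−ln(0.7562)/3.526=0.079 → t=2.918; u2·a0=0.4880·3.526=1.721; a1=1.518 < 1.721 ≤ a1+a2=2.436 → R2 fires; E=4 P=1 R=5 Y=8 Q=7
Draw 5: a1=2.024, a2=0.459, a3=0.460, a4=0.840, a0=3.783; τ=−ln(0.5159)/3.783=0.175 → t=3.093; u2·a0=0.9489·3.783=3.590; a1+…+a3=2.943 < 3.590 ≤ a1+…+a4=3.783 → R4 fires; E=4 P=2 R=5 Y=8 Q=7
Draw 6: a1=2.024, a2=0.918, a3=0.460, a4=0.840, a0=4.242; τ=−ln(0.8579)/4.242=0.036 → t=3.129; u2·a0=0.9363·4.242=3.972; a1+…+a3=3.402 < 3.972 ≤ a1+…+a4=4.242 → R4 fires; E=4 P=3 R=5 Y=8 Q=7
Draw 7: a1=2.024, a2=1.377, a3=0.460, a4=0.840, a0=4.701; τ=−ln(0.3499)/4.701=0.223 → t=3.353 > T=3.15: stop.
Read off R at T=3.15: 5

R at T = 5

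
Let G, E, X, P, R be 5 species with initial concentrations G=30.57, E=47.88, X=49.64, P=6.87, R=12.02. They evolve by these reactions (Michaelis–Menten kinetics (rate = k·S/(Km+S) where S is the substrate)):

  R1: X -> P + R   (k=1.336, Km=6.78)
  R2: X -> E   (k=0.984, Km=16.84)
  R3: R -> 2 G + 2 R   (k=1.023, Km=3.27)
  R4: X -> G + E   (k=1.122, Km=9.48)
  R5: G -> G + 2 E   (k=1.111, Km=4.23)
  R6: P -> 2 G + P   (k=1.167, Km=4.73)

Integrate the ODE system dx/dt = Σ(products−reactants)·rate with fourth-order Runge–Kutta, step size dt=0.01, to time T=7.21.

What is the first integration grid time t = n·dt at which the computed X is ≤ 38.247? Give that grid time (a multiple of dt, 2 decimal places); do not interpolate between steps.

RK4 with dt=0.01: 721 steps to T=7.21. Trajectory (selected grid times):
t=0.00: G=30.57 E=47.88 X=49.64 P=6.87 R=12.02
t=0.80: G=33.76 E=50.79 X=47.37 P=7.81 R=13.61
t=1.60: G=37.03 E=53.70 X=45.11 P=8.74 R=15.21
t=2.40: G=40.36 E=56.61 X=42.88 P=9.67 R=16.81
t=3.20: G=43.74 E=59.51 X=40.67 P=10.59 R=18.42
t=4.01: G=47.21 E=62.45 X=38.45 P=11.51 R=20.06
t=4.08: G=47.52 E=62.71 X=38.26 P=11.59 R=20.20
t=4.09: G=47.56 E=62.74 X=38.23 P=11.60 R=20.22
t=4.81: G=50.68 E=65.35 X=36.29 P=12.41 R=21.67
t=5.61: G=54.18 E=68.23 X=34.15 P=13.31 R=23.28
t=6.41: G=57.71 E=71.10 X=32.05 P=14.20 R=24.89
t=7.21: G=61.26 E=73.96 X=29.97 P=15.07 R=26.49
X(4.08)=38.261 > 38.247 but X(4.09)=38.234 ≤ 38.247, so the first grid time is t=4.09.

Threshold first reached at t = 4.09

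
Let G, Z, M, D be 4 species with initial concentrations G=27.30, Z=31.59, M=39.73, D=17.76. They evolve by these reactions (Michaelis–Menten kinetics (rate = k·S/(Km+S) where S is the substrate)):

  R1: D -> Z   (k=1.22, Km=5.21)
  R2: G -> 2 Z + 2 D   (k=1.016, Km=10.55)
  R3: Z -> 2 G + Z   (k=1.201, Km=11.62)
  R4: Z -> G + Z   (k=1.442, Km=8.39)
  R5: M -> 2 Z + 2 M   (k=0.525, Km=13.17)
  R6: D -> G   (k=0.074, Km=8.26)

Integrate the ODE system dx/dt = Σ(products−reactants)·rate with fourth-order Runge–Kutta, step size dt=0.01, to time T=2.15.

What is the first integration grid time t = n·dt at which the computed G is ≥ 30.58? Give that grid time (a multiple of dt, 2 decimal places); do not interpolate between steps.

RK4 with dt=0.01: 215 steps to T=2.15. Trajectory (selected grid times):
t=0.00: G=27.30 Z=31.59 M=39.73 D=17.76
t=0.24: G=27.83 Z=32.36 M=39.82 D=17.87
t=0.48: G=28.37 Z=33.13 M=39.92 D=17.99
t=0.72: G=28.91 Z=33.90 M=40.01 D=18.11
t=0.96: G=29.45 Z=34.68 M=40.11 D=18.22
t=1.19: G=29.97 Z=35.42 M=40.20 D=18.34
t=1.43: G=30.52 Z=36.20 M=40.29 D=18.46
t=1.45: G=30.56 Z=36.27 M=40.30 D=18.47
t=1.46: G=30.59 Z=36.30 M=40.31 D=18.48
t=1.67: G=31.07 Z=36.98 M=40.39 D=18.58
t=1.91: G=31.62 Z=37.77 M=40.48 D=18.71
t=2.15: G=32.17 Z=38.55 M=40.58 D=18.83
G(1.45)=30.564 < 30.58 but G(1.46)=30.587 ≥ 30.58, so the first grid time is t=1.46.

Threshold first reached at t = 1.46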